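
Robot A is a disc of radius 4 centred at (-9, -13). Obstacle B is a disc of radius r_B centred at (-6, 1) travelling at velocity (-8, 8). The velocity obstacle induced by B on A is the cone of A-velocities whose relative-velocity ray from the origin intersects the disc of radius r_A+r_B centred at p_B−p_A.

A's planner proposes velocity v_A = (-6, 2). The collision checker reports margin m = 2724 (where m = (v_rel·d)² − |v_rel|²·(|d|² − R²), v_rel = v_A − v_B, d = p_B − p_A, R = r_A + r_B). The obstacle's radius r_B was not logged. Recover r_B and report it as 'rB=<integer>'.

m = 2724
d = (3, 14);  v_rel = (2, -6),  |v_rel|² = 40
v_rel×d = (2)·(14) − (-6)·(3) = 46
since m = R²·40 − 46²:  R² = (2116 + 2724) / 40 = 121
R = √121 = 11  ⇒  r_B = 11 − 4 = 7

rB=7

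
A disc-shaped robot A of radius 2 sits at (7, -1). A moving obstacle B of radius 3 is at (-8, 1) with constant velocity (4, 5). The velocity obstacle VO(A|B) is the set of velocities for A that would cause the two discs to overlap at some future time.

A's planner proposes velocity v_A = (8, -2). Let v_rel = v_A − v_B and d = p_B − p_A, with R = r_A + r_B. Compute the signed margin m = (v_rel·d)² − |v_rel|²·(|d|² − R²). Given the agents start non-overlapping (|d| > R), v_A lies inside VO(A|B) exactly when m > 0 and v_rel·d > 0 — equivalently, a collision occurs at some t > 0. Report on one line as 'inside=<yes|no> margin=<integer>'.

d = (-15, 2),  |d|² = 229;  R = 2+3 = 5,  c = 229−5² = 204
v_rel = (4, -7),  |v_rel|² = 65;  v_rel·d = (4)·(-15) + (-7)·(2) = -74
65·t² + 148·t + 204 = 0  ⇒  m = (-74)² − 65·204 = -7784
m = -7784 < 0,  v_rel·d = -74 < 0  ⇒  outside

inside=no margin=-7784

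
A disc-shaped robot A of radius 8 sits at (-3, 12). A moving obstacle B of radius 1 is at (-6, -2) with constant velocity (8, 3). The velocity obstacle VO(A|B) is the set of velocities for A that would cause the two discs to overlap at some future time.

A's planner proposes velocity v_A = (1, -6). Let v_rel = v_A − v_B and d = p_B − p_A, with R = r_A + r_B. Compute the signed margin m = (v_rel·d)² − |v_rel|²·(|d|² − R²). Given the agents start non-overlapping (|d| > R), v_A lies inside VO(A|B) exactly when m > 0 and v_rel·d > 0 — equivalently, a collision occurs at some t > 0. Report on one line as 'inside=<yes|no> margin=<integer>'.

d = (-3, -14),  |d|² = 205;  R = 8+1 = 9,  c = 205−9² = 124
v_rel = (-7, -9),  |v_rel|² = 130;  v_rel·d = (-7)·(-3) + (-9)·(-14) = 147
130·t² − 294·t + 124 = 0  ⇒  m = 147² − 130·124 = 5489
m = 5489 > 0,  v_rel·d = 147 > 0  ⇒  inside

inside=yes margin=5489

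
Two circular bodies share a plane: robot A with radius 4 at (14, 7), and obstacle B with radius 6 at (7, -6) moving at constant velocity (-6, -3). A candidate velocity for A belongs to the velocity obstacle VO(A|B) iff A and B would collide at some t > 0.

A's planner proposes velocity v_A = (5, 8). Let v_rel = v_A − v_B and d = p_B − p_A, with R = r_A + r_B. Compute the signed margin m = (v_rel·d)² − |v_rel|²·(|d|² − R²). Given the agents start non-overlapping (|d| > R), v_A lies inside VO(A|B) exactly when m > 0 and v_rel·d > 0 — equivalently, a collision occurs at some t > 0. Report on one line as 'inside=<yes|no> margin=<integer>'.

d = (-7, -13),  |d|² = 218;  R = 4+6 = 10,  c = 218−10² = 118
v_rel = (11, 11),  |v_rel|² = 242;  v_rel·d = (11)·(-7) + (11)·(-13) = -220
242·t² + 440·t + 118 = 0  ⇒  m = (-220)² − 242·118 = 19844
m = 19844 > 0,  v_rel·d = -220 < 0  ⇒  outside

inside=no margin=19844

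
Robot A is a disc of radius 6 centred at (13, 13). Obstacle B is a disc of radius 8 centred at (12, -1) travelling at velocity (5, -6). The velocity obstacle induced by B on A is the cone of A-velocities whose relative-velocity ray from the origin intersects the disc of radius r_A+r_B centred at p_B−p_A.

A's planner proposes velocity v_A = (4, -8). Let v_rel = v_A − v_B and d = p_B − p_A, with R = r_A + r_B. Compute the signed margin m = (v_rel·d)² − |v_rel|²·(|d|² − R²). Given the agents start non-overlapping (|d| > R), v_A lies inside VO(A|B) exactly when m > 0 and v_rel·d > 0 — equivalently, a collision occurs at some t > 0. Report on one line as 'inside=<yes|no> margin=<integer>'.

d = (-1, -14),  |d|² = 197;  R = 6+8 = 14,  c = 197−14² = 1
v_rel = (-1, -2),  |v_rel|² = 5;  v_rel·d = (-1)·(-1) + (-2)·(-14) = 29
5·t² − 58·t + 1 = 0  ⇒  m = 29² − 5·1 = 836
m = 836 > 0,  v_rel·d = 29 > 0  ⇒  inside

inside=yes margin=836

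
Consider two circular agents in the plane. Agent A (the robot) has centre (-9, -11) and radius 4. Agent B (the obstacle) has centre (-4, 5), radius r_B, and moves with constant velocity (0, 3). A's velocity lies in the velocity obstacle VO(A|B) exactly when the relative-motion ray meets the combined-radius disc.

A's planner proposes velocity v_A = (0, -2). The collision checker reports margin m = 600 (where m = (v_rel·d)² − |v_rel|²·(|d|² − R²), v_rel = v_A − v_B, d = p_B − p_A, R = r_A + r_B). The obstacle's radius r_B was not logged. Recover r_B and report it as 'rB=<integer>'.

m = 600
d = (5, 16);  v_rel = (0, -5),  |v_rel|² = 25
v_rel×d = (0)·(16) − (-5)·(5) = 25
since m = R²·25 − 25²:  R² = (625 + 600) / 25 = 49
R = √49 = 7  ⇒  r_B = 7 − 4 = 3

rB=3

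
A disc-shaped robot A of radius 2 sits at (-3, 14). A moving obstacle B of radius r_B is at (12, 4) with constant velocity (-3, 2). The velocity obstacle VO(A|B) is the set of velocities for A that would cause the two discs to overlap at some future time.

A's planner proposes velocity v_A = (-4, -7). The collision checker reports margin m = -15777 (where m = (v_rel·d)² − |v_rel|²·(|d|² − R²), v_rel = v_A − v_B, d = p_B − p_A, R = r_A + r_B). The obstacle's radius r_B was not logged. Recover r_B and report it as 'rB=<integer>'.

m = -15777
d = (15, -10);  v_rel = (-1, -9),  |v_rel|² = 82
v_rel×d = (-1)·(-10) − (-9)·(15) = 145
since m = R²·82 − 145²:  R² = (21025 + -15777) / 82 = 64
R = √64 = 8  ⇒  r_B = 8 − 2 = 6

rB=6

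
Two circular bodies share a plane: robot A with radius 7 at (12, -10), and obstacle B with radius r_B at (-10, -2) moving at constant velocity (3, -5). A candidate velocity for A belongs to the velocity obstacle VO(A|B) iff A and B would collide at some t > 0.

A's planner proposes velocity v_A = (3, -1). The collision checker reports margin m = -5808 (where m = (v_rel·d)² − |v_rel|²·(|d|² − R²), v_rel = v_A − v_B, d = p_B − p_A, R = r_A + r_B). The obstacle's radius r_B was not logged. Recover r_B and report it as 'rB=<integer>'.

m = -5808
d = (-22, 8);  v_rel = (0, 4),  |v_rel|² = 16
v_rel×d = (0)·(8) − (4)·(-22) = 88
since m = R²·16 − 88²:  R² = (7744 + -5808) / 16 = 121
R = √121 = 11  ⇒  r_B = 11 − 7 = 4

rB=4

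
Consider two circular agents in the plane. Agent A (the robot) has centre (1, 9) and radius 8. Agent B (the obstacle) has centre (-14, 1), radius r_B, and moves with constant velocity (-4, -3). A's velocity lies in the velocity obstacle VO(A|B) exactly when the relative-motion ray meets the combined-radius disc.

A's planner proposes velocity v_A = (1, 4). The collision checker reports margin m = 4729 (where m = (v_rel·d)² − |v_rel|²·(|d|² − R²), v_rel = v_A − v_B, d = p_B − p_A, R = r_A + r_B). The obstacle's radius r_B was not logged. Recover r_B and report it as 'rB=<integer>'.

m = 4729
d = (-15, -8);  v_rel = (5, 7),  |v_rel|² = 74
v_rel×d = (5)·(-8) − (7)·(-15) = 65
since m = R²·74 − 65²:  R² = (4225 + 4729) / 74 = 121
R = √121 = 11  ⇒  r_B = 11 − 8 = 3

rB=3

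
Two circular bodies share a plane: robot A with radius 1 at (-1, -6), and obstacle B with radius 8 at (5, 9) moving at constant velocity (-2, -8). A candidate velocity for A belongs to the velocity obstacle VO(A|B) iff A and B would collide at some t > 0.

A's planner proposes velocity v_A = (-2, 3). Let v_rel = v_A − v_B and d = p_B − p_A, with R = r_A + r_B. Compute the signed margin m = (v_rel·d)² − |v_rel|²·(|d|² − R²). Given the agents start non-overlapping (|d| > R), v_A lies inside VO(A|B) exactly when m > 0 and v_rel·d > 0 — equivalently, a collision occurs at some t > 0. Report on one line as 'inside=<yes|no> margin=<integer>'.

d = (6, 15),  |d|² = 261;  R = 1+8 = 9,  c = 261−9² = 180
v_rel = (0, 11),  |v_rel|² = 121;  v_rel·d = (0)·(6) + (11)·(15) = 165
121·t² − 330·t + 180 = 0  ⇒  m = 165² − 121·180 = 5445
m = 5445 > 0,  v_rel·d = 165 > 0  ⇒  inside

inside=yes margin=5445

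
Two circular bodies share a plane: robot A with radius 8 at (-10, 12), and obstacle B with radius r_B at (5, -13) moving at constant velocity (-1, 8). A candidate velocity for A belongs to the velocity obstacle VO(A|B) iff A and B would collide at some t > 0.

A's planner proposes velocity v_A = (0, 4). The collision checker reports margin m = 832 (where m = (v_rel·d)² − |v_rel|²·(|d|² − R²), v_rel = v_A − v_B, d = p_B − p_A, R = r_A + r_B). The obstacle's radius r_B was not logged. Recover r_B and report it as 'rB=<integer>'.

m = 832
d = (15, -25);  v_rel = (1, -4),  |v_rel|² = 17
v_rel×d = (1)·(-25) − (-4)·(15) = 35
since m = R²·17 − 35²:  R² = (1225 + 832) / 17 = 121
R = √121 = 11  ⇒  r_B = 11 − 8 = 3

rB=3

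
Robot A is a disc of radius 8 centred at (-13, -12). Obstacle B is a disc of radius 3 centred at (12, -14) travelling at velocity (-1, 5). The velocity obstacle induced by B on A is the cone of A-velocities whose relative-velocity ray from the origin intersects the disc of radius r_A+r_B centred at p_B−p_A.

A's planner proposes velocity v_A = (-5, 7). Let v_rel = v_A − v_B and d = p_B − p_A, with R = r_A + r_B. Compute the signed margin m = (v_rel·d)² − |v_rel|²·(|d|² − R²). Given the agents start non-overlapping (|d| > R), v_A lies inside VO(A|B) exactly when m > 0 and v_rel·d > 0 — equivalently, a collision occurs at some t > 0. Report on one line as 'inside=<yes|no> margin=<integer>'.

d = (25, -2),  |d|² = 629;  R = 8+3 = 11,  c = 629−11² = 508
v_rel = (-4, 2),  |v_rel|² = 20;  v_rel·d = (-4)·(25) + (2)·(-2) = -104
20·t² + 208·t + 508 = 0  ⇒  m = (-104)² − 20·508 = 656
m = 656 > 0,  v_rel·d = -104 < 0  ⇒  outside

inside=no margin=656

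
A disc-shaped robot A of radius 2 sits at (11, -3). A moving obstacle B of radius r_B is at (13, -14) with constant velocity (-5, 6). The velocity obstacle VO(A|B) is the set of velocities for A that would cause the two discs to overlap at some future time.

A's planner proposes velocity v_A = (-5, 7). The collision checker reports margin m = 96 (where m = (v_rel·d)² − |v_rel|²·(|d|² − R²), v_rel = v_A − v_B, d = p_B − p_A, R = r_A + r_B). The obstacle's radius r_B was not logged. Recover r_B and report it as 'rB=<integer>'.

m = 96
d = (2, -11);  v_rel = (0, 1),  |v_rel|² = 1
v_rel×d = (0)·(-11) − (1)·(2) = -2
since m = R²·1 − (-2)²:  R² = (4 + 96) / 1 = 100
R = √100 = 10  ⇒  r_B = 10 − 2 = 8

rB=8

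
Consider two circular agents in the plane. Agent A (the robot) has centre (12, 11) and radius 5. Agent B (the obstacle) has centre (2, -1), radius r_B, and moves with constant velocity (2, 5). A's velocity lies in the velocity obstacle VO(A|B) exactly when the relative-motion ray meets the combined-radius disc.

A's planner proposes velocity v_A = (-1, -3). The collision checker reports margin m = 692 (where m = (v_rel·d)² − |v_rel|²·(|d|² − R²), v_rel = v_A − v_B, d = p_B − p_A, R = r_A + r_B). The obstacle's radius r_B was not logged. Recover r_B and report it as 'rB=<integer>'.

m = 692
d = (-10, -12);  v_rel = (-3, -8),  |v_rel|² = 73
v_rel×d = (-3)·(-12) − (-8)·(-10) = -44
since m = R²·73 − (-44)²:  R² = (1936 + 692) / 73 = 36
R = √36 = 6  ⇒  r_B = 6 − 5 = 1

rB=1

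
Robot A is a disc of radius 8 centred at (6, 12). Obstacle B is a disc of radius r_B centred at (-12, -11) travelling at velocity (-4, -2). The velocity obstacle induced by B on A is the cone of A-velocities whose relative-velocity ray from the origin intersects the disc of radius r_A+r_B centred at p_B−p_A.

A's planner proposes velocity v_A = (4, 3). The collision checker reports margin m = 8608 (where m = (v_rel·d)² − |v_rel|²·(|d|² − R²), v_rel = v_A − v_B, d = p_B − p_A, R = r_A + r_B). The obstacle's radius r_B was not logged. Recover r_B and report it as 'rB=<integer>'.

m = 8608
d = (-18, -23);  v_rel = (8, 5),  |v_rel|² = 89
v_rel×d = (8)·(-23) − (5)·(-18) = -94
since m = R²·89 − (-94)²:  R² = (8836 + 8608) / 89 = 196
R = √196 = 14  ⇒  r_B = 14 − 8 = 6

rB=6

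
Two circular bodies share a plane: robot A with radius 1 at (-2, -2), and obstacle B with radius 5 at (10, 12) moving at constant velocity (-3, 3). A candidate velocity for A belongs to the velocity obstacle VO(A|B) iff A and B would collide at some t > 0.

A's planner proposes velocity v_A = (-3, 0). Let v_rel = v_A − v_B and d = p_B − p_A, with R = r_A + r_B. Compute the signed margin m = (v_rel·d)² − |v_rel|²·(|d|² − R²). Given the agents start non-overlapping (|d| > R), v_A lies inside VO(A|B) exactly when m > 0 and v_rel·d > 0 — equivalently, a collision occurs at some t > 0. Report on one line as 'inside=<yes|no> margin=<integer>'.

d = (12, 14),  |d|² = 340;  R = 1+5 = 6,  c = 340−6² = 304
v_rel = (0, -3),  |v_rel|² = 9;  v_rel·d = (0)·(12) + (-3)·(14) = -42
9·t² + 84·t + 304 = 0  ⇒  m = (-42)² − 9·304 = -972
m = -972 < 0,  v_rel·d = -42 < 0  ⇒  outside

inside=no margin=-972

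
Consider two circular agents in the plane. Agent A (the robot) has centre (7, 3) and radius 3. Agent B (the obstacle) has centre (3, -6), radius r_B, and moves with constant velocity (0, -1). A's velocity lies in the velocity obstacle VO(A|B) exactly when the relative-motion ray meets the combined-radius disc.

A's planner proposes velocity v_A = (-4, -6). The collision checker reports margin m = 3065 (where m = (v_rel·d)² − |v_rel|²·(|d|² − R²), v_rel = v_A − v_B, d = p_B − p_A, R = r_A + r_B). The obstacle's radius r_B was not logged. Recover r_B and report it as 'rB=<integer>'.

m = 3065
d = (-4, -9);  v_rel = (-4, -5),  |v_rel|² = 41
v_rel×d = (-4)·(-9) − (-5)·(-4) = 16
since m = R²·41 − 16²:  R² = (256 + 3065) / 41 = 81
R = √81 = 9  ⇒  r_B = 9 − 3 = 6

rB=6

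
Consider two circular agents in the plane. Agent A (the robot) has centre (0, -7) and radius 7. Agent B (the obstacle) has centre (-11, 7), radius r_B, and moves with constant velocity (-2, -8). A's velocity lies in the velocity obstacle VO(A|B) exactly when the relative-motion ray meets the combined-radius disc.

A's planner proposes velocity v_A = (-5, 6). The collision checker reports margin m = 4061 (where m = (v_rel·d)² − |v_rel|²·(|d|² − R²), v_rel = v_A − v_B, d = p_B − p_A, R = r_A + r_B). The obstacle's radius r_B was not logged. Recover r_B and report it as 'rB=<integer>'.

m = 4061
d = (-11, 14);  v_rel = (-3, 14),  |v_rel|² = 205
v_rel×d = (-3)·(14) − (14)·(-11) = 112
since m = R²·205 − 112²:  R² = (12544 + 4061) / 205 = 81
R = √81 = 9  ⇒  r_B = 9 − 7 = 2

rB=2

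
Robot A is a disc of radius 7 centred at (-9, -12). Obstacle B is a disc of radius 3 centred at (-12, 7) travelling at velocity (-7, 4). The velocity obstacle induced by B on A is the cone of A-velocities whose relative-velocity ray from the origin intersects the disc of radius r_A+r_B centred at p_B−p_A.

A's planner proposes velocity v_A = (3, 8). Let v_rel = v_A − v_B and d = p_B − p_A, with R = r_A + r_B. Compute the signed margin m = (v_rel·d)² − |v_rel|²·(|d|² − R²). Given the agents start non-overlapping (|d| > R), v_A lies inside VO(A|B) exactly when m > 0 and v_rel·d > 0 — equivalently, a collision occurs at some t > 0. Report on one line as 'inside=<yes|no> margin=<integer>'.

d = (-3, 19),  |d|² = 370;  R = 7+3 = 10,  c = 370−10² = 270
v_rel = (10, 4),  |v_rel|² = 116;  v_rel·d = (10)·(-3) + (4)·(19) = 46
116·t² − 92·t + 270 = 0  ⇒  m = 46² − 116·270 = -29204
m = -29204 < 0,  v_rel·d = 46 > 0  ⇒  outside

inside=no margin=-29204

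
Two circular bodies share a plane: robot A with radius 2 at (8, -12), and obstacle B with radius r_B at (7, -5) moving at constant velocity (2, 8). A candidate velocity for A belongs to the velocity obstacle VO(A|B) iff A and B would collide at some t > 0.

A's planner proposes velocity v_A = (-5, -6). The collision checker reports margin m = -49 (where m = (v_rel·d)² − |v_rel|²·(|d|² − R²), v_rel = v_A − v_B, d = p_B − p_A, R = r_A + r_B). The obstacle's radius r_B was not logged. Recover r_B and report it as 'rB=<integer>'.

m = -49
d = (-1, 7);  v_rel = (-7, -14),  |v_rel|² = 245
v_rel×d = (-7)·(7) − (-14)·(-1) = -63
since m = R²·245 − (-63)²:  R² = (3969 + -49) / 245 = 16
R = √16 = 4  ⇒  r_B = 4 − 2 = 2

rB=2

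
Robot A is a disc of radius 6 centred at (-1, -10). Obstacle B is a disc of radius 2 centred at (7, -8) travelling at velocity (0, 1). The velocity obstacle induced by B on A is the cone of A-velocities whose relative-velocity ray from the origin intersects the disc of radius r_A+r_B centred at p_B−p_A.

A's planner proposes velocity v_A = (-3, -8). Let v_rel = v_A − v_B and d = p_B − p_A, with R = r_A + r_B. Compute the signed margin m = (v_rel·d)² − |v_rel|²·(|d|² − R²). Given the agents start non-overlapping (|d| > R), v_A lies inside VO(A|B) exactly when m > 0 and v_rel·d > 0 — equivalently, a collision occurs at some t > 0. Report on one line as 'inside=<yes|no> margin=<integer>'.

d = (8, 2),  |d|² = 68;  R = 6+2 = 8,  c = 68−8² = 4
v_rel = (-3, -9),  |v_rel|² = 90;  v_rel·d = (-3)·(8) + (-9)·(2) = -42
90·t² + 84·t + 4 = 0  ⇒  m = (-42)² − 90·4 = 1404
m = 1404 > 0,  v_rel·d = -42 < 0  ⇒  outside

inside=no margin=1404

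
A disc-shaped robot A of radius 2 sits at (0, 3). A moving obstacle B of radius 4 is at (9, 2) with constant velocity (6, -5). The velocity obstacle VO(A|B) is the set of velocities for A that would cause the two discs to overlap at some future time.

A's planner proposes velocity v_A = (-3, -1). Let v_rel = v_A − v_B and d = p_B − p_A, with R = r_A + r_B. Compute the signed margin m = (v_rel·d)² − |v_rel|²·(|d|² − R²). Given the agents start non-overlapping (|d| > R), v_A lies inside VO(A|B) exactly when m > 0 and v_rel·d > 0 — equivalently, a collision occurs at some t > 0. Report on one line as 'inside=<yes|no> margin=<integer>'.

d = (9, -1),  |d|² = 82;  R = 2+4 = 6,  c = 82−6² = 46
v_rel = (-9, 4),  |v_rel|² = 97;  v_rel·d = (-9)·(9) + (4)·(-1) = -85
97·t² + 170·t + 46 = 0  ⇒  m = (-85)² − 97·46 = 2763
m = 2763 > 0,  v_rel·d = -85 < 0  ⇒  outside

inside=no margin=2763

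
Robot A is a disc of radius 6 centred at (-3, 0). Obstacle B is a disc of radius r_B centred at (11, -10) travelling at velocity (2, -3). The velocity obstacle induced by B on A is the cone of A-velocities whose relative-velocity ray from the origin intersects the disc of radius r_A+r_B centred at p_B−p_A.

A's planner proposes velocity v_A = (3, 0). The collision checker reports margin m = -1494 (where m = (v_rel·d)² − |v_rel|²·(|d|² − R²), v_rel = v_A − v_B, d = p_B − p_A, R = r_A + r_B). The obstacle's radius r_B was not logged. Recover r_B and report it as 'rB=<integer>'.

m = -1494
d = (14, -10);  v_rel = (1, 3),  |v_rel|² = 10
v_rel×d = (1)·(-10) − (3)·(14) = -52
since m = R²·10 − (-52)²:  R² = (2704 + -1494) / 10 = 121
R = √121 = 11  ⇒  r_B = 11 − 6 = 5

rB=5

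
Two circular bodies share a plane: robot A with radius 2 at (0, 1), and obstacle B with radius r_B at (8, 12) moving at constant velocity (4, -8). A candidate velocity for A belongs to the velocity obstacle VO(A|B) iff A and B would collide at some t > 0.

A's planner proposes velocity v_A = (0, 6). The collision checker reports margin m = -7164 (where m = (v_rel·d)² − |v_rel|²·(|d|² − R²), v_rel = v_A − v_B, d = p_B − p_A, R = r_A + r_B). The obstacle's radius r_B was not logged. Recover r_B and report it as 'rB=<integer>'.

m = -7164
d = (8, 11);  v_rel = (-4, 14),  |v_rel|² = 212
v_rel×d = (-4)·(11) − (14)·(8) = -156
since m = R²·212 − (-156)²:  R² = (24336 + -7164) / 212 = 81
R = √81 = 9  ⇒  r_B = 9 − 2 = 7

rB=7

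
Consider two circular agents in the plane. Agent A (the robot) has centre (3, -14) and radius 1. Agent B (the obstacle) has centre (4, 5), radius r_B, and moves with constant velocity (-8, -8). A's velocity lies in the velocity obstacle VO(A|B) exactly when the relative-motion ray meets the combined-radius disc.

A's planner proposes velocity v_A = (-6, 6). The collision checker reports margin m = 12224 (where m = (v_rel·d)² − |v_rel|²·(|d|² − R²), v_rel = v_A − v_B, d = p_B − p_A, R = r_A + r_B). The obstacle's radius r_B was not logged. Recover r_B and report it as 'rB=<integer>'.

m = 12224
d = (1, 19);  v_rel = (2, 14),  |v_rel|² = 200
v_rel×d = (2)·(19) − (14)·(1) = 24
since m = R²·200 − 24²:  R² = (576 + 12224) / 200 = 64
R = √64 = 8  ⇒  r_B = 8 − 1 = 7

rB=7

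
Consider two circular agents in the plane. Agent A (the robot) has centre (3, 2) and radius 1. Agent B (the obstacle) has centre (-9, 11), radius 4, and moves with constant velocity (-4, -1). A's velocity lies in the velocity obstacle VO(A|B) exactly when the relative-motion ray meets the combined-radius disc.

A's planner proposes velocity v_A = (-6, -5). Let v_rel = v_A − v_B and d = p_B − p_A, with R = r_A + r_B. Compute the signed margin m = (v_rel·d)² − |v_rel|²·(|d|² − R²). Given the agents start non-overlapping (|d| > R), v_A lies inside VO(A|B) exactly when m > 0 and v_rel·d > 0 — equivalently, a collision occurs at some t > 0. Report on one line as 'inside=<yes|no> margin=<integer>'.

d = (-12, 9),  |d|² = 225;  R = 1+4 = 5,  c = 225−5² = 200
v_rel = (-2, -4),  |v_rel|² = 20;  v_rel·d = (-2)·(-12) + (-4)·(9) = -12
20·t² + 24·t + 200 = 0  ⇒  m = (-12)² − 20·200 = -3856
m = -3856 < 0,  v_rel·d = -12 < 0  ⇒  outside

inside=no margin=-3856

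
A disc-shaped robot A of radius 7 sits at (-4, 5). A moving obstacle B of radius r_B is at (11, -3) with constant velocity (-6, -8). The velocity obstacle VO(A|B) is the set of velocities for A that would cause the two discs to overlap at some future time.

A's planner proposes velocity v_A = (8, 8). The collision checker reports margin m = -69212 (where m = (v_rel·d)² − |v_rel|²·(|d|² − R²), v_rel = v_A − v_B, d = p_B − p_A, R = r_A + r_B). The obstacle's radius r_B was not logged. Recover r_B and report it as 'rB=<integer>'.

m = -69212
d = (15, -8);  v_rel = (14, 16),  |v_rel|² = 452
v_rel×d = (14)·(-8) − (16)·(15) = -352
since m = R²·452 − (-352)²:  R² = (123904 + -69212) / 452 = 121
R = √121 = 11  ⇒  r_B = 11 − 7 = 4

rB=4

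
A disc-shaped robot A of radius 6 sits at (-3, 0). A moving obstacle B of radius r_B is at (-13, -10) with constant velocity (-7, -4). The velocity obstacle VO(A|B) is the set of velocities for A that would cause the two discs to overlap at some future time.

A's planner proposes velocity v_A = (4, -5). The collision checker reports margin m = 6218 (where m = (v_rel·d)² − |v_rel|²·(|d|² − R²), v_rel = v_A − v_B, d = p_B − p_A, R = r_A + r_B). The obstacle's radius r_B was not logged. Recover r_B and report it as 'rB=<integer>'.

m = 6218
d = (-10, -10);  v_rel = (11, -1),  |v_rel|² = 122
v_rel×d = (11)·(-10) − (-1)·(-10) = -120
since m = R²·122 − (-120)²:  R² = (14400 + 6218) / 122 = 169
R = √169 = 13  ⇒  r_B = 13 − 6 = 7

rB=7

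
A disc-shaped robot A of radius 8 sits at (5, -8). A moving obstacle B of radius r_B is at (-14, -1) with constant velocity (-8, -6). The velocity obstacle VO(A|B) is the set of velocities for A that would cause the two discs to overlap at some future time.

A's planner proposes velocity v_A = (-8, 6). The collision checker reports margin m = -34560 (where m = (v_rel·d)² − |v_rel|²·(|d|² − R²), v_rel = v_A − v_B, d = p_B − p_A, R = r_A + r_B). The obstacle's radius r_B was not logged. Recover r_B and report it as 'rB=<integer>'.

m = -34560
d = (-19, 7);  v_rel = (0, 12),  |v_rel|² = 144
v_rel×d = (0)·(7) − (12)·(-19) = 228
since m = R²·144 − 228²:  R² = (51984 + -34560) / 144 = 121
R = √121 = 11  ⇒  r_B = 11 − 8 = 3

rB=3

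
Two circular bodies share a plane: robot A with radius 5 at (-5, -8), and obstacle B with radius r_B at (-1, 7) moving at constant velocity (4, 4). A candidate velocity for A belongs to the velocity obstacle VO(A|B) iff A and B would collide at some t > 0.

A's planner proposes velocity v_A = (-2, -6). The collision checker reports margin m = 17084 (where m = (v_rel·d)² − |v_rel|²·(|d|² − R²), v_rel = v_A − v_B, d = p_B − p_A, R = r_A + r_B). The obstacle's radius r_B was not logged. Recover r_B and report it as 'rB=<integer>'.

m = 17084
d = (4, 15);  v_rel = (-6, -10),  |v_rel|² = 136
v_rel×d = (-6)·(15) − (-10)·(4) = -50
since m = R²·136 − (-50)²:  R² = (2500 + 17084) / 136 = 144
R = √144 = 12  ⇒  r_B = 12 − 5 = 7

rB=7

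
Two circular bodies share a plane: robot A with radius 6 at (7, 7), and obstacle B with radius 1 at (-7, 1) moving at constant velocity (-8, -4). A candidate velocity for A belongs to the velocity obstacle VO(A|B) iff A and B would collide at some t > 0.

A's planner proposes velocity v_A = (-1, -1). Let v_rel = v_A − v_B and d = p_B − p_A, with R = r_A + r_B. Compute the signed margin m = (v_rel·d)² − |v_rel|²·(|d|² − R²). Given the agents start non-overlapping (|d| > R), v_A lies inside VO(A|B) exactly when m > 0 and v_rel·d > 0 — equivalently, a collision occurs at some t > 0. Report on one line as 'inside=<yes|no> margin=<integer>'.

d = (-14, -6),  |d|² = 232;  R = 6+1 = 7,  c = 232−7² = 183
v_rel = (7, 3),  |v_rel|² = 58;  v_rel·d = (7)·(-14) + (3)·(-6) = -116
58·t² + 232·t + 183 = 0  ⇒  m = (-116)² − 58·183 = 2842
m = 2842 > 0,  v_rel·d = -116 < 0  ⇒  outside

inside=no margin=2842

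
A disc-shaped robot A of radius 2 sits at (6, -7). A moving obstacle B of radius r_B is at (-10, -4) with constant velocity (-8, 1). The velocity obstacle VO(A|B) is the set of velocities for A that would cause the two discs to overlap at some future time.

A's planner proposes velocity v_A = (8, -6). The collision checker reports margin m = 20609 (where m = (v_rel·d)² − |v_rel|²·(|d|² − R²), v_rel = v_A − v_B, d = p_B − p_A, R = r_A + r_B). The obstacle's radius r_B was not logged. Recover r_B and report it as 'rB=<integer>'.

m = 20609
d = (-16, 3);  v_rel = (16, -7),  |v_rel|² = 305
v_rel×d = (16)·(3) − (-7)·(-16) = -64
since m = R²·305 − (-64)²:  R² = (4096 + 20609) / 305 = 81
R = √81 = 9  ⇒  r_B = 9 − 2 = 7

rB=7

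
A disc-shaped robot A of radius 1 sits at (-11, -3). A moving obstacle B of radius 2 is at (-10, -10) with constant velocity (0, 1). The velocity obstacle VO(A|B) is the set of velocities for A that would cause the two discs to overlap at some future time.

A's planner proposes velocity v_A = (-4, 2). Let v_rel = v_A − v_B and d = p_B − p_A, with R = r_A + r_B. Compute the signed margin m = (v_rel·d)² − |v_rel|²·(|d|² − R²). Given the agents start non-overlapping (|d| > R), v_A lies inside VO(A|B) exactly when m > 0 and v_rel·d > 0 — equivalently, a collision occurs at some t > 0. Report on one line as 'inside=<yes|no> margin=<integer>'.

d = (1, -7),  |d|² = 50;  R = 1+2 = 3,  c = 50−3² = 41
v_rel = (-4, 1),  |v_rel|² = 17;  v_rel·d = (-4)·(1) + (1)·(-7) = -11
17·t² + 22·t + 41 = 0  ⇒  m = (-11)² − 17·41 = -576
m = -576 < 0,  v_rel·d = -11 < 0  ⇒  outside

inside=no margin=-576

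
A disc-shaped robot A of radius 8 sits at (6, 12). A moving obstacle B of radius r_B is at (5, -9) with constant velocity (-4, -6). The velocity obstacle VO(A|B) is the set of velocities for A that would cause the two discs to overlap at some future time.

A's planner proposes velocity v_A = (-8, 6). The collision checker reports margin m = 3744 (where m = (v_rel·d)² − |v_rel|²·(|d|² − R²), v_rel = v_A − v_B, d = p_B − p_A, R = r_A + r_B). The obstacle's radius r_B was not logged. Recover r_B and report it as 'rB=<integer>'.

m = 3744
d = (-1, -21);  v_rel = (-4, 12),  |v_rel|² = 160
v_rel×d = (-4)·(-21) − (12)·(-1) = 96
since m = R²·160 − 96²:  R² = (9216 + 3744) / 160 = 81
R = √81 = 9  ⇒  r_B = 9 − 8 = 1

rB=1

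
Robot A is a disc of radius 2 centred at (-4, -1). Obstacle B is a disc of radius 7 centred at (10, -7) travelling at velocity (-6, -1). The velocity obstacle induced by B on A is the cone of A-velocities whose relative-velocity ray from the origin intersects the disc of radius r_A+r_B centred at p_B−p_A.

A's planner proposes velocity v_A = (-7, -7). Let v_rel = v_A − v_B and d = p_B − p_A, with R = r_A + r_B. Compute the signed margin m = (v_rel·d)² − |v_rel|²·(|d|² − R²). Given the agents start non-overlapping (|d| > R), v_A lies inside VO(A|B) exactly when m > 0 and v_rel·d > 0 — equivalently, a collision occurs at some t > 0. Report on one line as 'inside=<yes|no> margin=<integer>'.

d = (14, -6),  |d|² = 232;  R = 2+7 = 9,  c = 232−9² = 151
v_rel = (-1, -6),  |v_rel|² = 37;  v_rel·d = (-1)·(14) + (-6)·(-6) = 22
37·t² − 44·t + 151 = 0  ⇒  m = 22² − 37·151 = -5103
m = -5103 < 0,  v_rel·d = 22 > 0  ⇒  outside

inside=no margin=-5103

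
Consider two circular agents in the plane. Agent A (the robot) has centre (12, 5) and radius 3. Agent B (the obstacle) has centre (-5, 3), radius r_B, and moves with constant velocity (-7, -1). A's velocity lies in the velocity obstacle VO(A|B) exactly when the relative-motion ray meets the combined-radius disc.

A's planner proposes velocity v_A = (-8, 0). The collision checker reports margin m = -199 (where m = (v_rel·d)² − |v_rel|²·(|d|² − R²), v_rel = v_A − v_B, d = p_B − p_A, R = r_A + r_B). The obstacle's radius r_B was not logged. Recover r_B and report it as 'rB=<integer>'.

m = -199
d = (-17, -2);  v_rel = (-1, 1),  |v_rel|² = 2
v_rel×d = (-1)·(-2) − (1)·(-17) = 19
since m = R²·2 − 19²:  R² = (361 + -199) / 2 = 81
R = √81 = 9  ⇒  r_B = 9 − 3 = 6

rB=6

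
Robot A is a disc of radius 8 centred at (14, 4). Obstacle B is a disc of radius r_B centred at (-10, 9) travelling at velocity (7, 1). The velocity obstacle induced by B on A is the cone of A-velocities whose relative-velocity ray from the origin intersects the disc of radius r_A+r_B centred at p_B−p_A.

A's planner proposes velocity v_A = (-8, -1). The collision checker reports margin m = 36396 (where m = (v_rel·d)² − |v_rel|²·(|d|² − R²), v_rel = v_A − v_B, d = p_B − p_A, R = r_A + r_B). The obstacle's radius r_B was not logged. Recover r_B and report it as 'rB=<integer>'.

m = 36396
d = (-24, 5);  v_rel = (-15, -2),  |v_rel|² = 229
v_rel×d = (-15)·(5) − (-2)·(-24) = -123
since m = R²·229 − (-123)²:  R² = (15129 + 36396) / 229 = 225
R = √225 = 15  ⇒  r_B = 15 − 8 = 7

rB=7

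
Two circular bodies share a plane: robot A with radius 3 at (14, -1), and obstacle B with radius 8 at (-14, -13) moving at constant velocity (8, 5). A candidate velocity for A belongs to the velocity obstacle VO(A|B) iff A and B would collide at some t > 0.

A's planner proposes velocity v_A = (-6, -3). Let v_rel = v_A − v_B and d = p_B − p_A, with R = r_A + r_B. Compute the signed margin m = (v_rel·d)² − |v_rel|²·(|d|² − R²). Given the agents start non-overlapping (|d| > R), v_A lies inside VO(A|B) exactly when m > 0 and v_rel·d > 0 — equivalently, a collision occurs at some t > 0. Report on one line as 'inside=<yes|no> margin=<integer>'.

d = (-28, -12),  |d|² = 928;  R = 3+8 = 11,  c = 928−11² = 807
v_rel = (-14, -8),  |v_rel|² = 260;  v_rel·d = (-14)·(-28) + (-8)·(-12) = 488
260·t² − 976·t + 807 = 0  ⇒  m = 488² − 260·807 = 28324
m = 28324 > 0,  v_rel·d = 488 > 0  ⇒  inside

inside=yes margin=28324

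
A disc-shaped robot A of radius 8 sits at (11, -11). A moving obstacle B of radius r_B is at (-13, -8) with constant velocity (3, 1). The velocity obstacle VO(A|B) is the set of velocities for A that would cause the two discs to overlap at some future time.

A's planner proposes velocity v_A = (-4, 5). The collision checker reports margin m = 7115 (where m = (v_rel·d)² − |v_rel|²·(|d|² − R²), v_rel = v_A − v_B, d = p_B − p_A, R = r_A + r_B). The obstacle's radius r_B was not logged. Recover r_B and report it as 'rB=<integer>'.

m = 7115
d = (-24, 3);  v_rel = (-7, 4),  |v_rel|² = 65
v_rel×d = (-7)·(3) − (4)·(-24) = 75
since m = R²·65 − 75²:  R² = (5625 + 7115) / 65 = 196
R = √196 = 14  ⇒  r_B = 14 − 8 = 6

rB=6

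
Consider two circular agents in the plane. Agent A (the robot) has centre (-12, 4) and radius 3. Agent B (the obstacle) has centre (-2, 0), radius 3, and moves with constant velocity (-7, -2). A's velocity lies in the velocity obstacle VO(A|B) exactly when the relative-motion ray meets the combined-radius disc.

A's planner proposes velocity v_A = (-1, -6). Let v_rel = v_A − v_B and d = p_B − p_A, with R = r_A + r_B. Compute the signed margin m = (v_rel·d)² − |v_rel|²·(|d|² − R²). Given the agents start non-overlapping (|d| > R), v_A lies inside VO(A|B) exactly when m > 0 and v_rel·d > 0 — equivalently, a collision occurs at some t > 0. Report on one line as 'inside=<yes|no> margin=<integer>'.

d = (10, -4),  |d|² = 116;  R = 3+3 = 6,  c = 116−6² = 80
v_rel = (6, -4),  |v_rel|² = 52;  v_rel·d = (6)·(10) + (-4)·(-4) = 76
52·t² − 152·t + 80 = 0  ⇒  m = 76² − 52·80 = 1616
m = 1616 > 0,  v_rel·d = 76 > 0  ⇒  inside

inside=yes margin=1616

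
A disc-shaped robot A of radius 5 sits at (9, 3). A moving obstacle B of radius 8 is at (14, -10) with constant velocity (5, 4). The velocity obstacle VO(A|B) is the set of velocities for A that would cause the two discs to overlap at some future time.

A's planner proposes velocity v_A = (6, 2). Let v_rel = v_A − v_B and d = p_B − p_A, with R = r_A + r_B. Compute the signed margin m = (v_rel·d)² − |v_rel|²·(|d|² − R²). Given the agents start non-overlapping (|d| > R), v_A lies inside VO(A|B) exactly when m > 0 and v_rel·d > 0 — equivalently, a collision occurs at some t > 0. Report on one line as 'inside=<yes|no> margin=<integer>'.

d = (5, -13),  |d|² = 194;  R = 5+8 = 13,  c = 194−13² = 25
v_rel = (1, -2),  |v_rel|² = 5;  v_rel·d = (1)·(5) + (-2)·(-13) = 31
5·t² − 62·t + 25 = 0  ⇒  m = 31² − 5·25 = 836
m = 836 > 0,  v_rel·d = 31 > 0  ⇒  inside

inside=yes margin=836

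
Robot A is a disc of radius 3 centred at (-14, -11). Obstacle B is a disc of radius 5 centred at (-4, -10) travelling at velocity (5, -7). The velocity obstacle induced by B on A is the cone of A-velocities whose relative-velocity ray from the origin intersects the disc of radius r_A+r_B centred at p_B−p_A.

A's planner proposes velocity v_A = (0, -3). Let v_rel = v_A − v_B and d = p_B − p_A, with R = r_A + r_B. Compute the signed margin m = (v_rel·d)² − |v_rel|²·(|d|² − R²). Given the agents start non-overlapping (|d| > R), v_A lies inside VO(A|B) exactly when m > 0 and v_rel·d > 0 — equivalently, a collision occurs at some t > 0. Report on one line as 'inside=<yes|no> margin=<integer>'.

d = (10, 1),  |d|² = 101;  R = 3+5 = 8,  c = 101−8² = 37
v_rel = (-5, 4),  |v_rel|² = 41;  v_rel·d = (-5)·(10) + (4)·(1) = -46
41·t² + 92·t + 37 = 0  ⇒  m = (-46)² − 41·37 = 599
m = 599 > 0,  v_rel·d = -46 < 0  ⇒  outside

inside=no margin=599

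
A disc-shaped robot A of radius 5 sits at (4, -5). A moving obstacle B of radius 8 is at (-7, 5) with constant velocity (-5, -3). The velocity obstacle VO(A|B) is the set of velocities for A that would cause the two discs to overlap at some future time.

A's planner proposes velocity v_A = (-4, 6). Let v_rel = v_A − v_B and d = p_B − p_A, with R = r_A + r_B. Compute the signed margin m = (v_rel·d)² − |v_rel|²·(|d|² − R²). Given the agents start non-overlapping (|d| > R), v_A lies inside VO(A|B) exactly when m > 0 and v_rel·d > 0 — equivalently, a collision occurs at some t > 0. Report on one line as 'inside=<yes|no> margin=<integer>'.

d = (-11, 10),  |d|² = 221;  R = 5+8 = 13,  c = 221−13² = 52
v_rel = (1, 9),  |v_rel|² = 82;  v_rel·d = (1)·(-11) + (9)·(10) = 79
82·t² − 158·t + 52 = 0  ⇒  m = 79² − 82·52 = 1977
m = 1977 > 0,  v_rel·d = 79 > 0  ⇒  inside

inside=yes margin=1977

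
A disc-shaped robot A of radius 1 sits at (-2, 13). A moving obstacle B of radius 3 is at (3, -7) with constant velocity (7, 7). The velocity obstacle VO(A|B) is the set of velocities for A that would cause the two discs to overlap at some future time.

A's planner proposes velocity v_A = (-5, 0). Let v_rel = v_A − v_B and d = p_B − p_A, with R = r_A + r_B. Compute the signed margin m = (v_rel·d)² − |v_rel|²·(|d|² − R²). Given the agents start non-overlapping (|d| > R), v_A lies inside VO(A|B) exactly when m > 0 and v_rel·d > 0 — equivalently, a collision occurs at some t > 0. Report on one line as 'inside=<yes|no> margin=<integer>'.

d = (5, -20),  |d|² = 425;  R = 1+3 = 4,  c = 425−4² = 409
v_rel = (-12, -7),  |v_rel|² = 193;  v_rel·d = (-12)·(5) + (-7)·(-20) = 80
193·t² − 160·t + 409 = 0  ⇒  m = 80² − 193·409 = -72537
m = -72537 < 0,  v_rel·d = 80 > 0  ⇒  outside

inside=no margin=-72537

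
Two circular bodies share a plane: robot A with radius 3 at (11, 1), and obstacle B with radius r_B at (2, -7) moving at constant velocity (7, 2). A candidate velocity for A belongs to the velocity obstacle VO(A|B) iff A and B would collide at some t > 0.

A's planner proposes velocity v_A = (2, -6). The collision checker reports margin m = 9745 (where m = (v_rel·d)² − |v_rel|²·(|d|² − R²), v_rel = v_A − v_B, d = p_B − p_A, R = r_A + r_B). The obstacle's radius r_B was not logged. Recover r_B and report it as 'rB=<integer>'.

m = 9745
d = (-9, -8);  v_rel = (-5, -8),  |v_rel|² = 89
v_rel×d = (-5)·(-8) − (-8)·(-9) = -32
since m = R²·89 − (-32)²:  R² = (1024 + 9745) / 89 = 121
R = √121 = 11  ⇒  r_B = 11 − 3 = 8

rB=8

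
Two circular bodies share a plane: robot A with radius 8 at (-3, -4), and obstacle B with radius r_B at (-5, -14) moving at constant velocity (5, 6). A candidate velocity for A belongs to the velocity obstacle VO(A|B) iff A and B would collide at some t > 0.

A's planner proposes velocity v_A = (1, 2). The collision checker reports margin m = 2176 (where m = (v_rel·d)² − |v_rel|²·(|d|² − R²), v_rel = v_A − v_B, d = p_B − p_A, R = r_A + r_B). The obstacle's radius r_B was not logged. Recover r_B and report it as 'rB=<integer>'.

m = 2176
d = (-2, -10);  v_rel = (-4, -4),  |v_rel|² = 32
v_rel×d = (-4)·(-10) − (-4)·(-2) = 32
since m = R²·32 − 32²:  R² = (1024 + 2176) / 32 = 100
R = √100 = 10  ⇒  r_B = 10 − 8 = 2

rB=2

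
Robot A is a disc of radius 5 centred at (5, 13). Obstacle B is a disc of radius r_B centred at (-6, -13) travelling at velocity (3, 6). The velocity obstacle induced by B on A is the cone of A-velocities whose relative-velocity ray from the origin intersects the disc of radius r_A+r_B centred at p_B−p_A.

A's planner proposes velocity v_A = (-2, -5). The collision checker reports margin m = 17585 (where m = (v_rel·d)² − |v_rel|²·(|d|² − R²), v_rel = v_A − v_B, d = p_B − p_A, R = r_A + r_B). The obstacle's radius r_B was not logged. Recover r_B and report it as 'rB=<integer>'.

m = 17585
d = (-11, -26);  v_rel = (-5, -11),  |v_rel|² = 146
v_rel×d = (-5)·(-26) − (-11)·(-11) = 9
since m = R²·146 − 9²:  R² = (81 + 17585) / 146 = 121
R = √121 = 11  ⇒  r_B = 11 − 5 = 6

rB=6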